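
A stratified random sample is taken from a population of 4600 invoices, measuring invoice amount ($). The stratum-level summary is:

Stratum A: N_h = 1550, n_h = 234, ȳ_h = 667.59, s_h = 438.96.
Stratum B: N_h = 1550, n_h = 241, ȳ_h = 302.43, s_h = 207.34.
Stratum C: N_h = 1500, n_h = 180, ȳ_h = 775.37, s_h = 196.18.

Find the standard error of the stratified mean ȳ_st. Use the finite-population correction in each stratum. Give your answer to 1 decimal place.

SE(ȳ_st) ≈ 10.8

V̂(ȳ_st) = Σ W_h² (1 − n_h/N_h) s_h²/n_h, with W_h = N_h/N and N = 4600:
  stratum A: (1550/4600)²·(1 − 234/1550)·438.96²/234 = 79.3791
  stratum B: (1550/4600)²·(1 − 241/1550)·207.34²/241 = 17.1043
  stratum C: (1500/4600)²·(1 − 180/1500)·196.18²/180 = 20.0072
V̂(ȳ_st) = 116.491
SE(ȳ_st) = √116.491 = 10.7931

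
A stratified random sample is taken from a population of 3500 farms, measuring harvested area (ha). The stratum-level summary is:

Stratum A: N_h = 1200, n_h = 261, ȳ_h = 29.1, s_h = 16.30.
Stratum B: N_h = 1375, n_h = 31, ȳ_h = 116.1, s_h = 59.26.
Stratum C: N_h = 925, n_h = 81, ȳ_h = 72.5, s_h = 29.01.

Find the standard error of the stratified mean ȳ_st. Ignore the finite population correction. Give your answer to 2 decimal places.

V̂(ȳ_st) = Σ W_h² s_h²/n_h, with W_h = N_h/N and N = 3500:
  stratum A: (1200/3500)²·16.30²/261 = 0.119663
  stratum B: (1375/3500)²·59.26²/31 = 17.4836
  stratum C: (925/3500)²·29.01²/81 = 0.725701
V̂(ȳ_st) = 18.329
SE(ȳ_st) = √18.329 = 4.28123

SE(ȳ_st) ≈ 4.28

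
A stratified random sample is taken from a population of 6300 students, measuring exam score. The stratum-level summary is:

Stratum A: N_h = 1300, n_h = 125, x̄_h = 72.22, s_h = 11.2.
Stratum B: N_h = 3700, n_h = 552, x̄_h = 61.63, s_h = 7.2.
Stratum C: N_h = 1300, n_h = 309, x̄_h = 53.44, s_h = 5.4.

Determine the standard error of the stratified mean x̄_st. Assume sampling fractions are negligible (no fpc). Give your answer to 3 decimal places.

V̂(x̄_st) = Σ W_h² s_h²/n_h, with W_h = N_h/N and N = 6300:
  stratum A: (1300/6300)²·11.2²/125 = 0.0427299
  stratum B: (3700/6300)²·7.2²/552 = 0.0323928
  stratum C: (1300/6300)²·5.4²/309 = 0.00401823
V̂(x̄_st) = 0.0791409
SE(x̄_st) = √0.0791409 = 0.28132

SE(x̄_st) ≈ 0.281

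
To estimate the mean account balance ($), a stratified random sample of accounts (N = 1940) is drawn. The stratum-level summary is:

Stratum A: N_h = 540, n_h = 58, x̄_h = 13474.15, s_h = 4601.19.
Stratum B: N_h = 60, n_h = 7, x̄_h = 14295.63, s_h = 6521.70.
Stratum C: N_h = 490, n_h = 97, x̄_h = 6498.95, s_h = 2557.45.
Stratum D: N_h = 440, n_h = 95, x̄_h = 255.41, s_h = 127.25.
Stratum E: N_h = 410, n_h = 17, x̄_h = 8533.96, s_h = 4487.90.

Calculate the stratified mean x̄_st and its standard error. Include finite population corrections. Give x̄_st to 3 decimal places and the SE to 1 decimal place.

x̄_st ≈ 7695.654, SE ≈ 290.8

x̄_st = Σ W_h x̄_h = (540·13474.15 + 60·14295.63 + 490·6498.95 + 440·255.41 + 410·8533.96)/1940 = 7695.65376
V̂(x̄_st) = Σ W_h² (1 − n_h/N_h) s_h²/n_h, with W_h = N_h/N and N = 1940:
  stratum A: (540/1940)²·(1 − 58/540)·4601.19²/58 = 25243.5
  stratum B: (60/1940)²·(1 − 7/60)·6521.70²/7 = 5133.9
  stratum C: (490/1940)²·(1 − 97/490)·2557.45²/97 = 3450.07
  stratum D: (440/1940)²·(1 − 95/440)·127.25²/95 = 6.8748
  stratum E: (410/1940)²·(1 − 17/410)·4487.90²/17 = 50723.6
V̂(x̄_st) = 84558
SE(x̄_st) = √84558 = 290.789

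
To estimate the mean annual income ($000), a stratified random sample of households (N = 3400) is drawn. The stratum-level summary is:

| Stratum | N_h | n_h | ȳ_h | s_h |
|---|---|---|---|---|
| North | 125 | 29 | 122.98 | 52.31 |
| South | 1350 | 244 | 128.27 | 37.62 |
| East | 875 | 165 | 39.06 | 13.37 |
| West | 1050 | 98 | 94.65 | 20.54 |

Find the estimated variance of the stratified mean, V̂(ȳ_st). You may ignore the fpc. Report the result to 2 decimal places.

V̂(ȳ_st) = Σ W_h² s_h²/n_h, with W_h = N_h/N and N = 3400:
  stratum North: (125/3400)²·52.31²/29 = 0.127536
  stratum South: (1350/3400)²·37.62²/244 = 0.914445
  stratum East: (875/3400)²·13.37²/165 = 0.0717525
  stratum West: (1050/3400)²·20.54²/98 = 0.410578
V̂(ȳ_st) = 1.52431

V̂(ȳ_st) ≈ 1.52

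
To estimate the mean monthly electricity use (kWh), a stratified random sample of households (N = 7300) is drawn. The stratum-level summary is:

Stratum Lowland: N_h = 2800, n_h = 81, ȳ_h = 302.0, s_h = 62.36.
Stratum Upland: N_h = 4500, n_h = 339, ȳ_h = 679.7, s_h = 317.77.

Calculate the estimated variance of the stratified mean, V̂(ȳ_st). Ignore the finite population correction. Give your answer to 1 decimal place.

V̂(ȳ_st) ≈ 120.3

V̂(ȳ_st) = Σ W_h² s_h²/n_h, with W_h = N_h/N and N = 7300:
  stratum Lowland: (2800/7300)²·62.36²/81 = 7.06314
  stratum Upland: (4500/7300)²·317.77²/339 = 113.189
V̂(ȳ_st) = 120.252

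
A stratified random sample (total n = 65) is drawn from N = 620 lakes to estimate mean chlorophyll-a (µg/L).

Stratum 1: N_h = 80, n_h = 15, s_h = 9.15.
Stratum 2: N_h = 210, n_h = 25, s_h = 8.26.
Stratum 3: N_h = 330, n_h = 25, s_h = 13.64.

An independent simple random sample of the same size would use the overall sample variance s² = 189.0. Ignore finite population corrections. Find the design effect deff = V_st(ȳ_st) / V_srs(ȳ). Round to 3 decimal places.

deff ≈ 0.865

V̂(ȳ_st) = Σ W_h² s_h²/n_h, with W_h = N_h/N and N = 620:
  stratum 1: (80/620)²·9.15²/15 = 0.0929282
  stratum 2: (210/620)²·8.26²/25 = 0.313094
  stratum 3: (330/620)²·13.64²/25 = 2.1083
V_st = 2.51433
V_srs = s²/n = 189.0/65 = 2.90769
deff = V_st / V_srs = 2.51433/2.90769 = 0.8647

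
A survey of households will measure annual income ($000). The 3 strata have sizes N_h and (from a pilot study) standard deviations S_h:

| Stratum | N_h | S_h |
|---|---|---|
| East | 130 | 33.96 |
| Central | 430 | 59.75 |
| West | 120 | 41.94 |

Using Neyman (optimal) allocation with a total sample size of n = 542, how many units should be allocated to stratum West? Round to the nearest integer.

Neyman allocation: n_h = n · N_h S_h / Σ N_i S_i, with n = 542.
  stratum East: N_h·S_h = 130·33.96 = 4414.80
  stratum Central: N_h·S_h = 430·59.75 = 25692.50
  stratum West: N_h·S_h = 120·41.94 = 5032.80
Σ N_h S_h = 35140.10
n for stratum West = 542·5032.80/35140.10 = 77.626 → 78

78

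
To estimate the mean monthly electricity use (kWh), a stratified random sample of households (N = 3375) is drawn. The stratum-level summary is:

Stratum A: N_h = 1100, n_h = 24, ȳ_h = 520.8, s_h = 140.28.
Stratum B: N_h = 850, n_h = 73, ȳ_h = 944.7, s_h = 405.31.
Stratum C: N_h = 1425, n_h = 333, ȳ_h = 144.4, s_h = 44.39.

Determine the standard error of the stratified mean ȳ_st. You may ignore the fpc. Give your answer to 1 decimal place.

SE(ȳ_st) ≈ 15.2

V̂(ȳ_st) = Σ W_h² s_h²/n_h, with W_h = N_h/N and N = 3375:
  stratum A: (1100/3375)²·140.28²/24 = 87.1
  stratum B: (850/3375)²·405.31²/73 = 142.739
  stratum C: (1425/3375)²·44.39²/333 = 1.05489
V̂(ȳ_st) = 230.894
SE(ȳ_st) = √230.894 = 15.1952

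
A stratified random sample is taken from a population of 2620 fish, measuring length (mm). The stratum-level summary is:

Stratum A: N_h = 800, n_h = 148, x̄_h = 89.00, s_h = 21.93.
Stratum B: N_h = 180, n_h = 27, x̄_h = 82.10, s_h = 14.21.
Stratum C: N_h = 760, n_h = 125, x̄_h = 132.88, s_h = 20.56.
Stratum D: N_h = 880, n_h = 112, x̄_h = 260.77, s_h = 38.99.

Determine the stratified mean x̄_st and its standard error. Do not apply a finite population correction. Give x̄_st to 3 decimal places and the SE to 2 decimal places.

x̄_st ≈ 158.948, SE ≈ 1.47

x̄_st = Σ W_h x̄_h = (800·89.00 + 180·82.10 + 760·132.88 + 880·260.77)/2620 = 158.94824
V̂(x̄_st) = Σ W_h² s_h²/n_h, with W_h = N_h/N and N = 2620:
  stratum A: (800/2620)²·21.93²/148 = 0.302965
  stratum B: (180/2620)²·14.21²/27 = 0.0352994
  stratum C: (760/2620)²·20.56²/125 = 0.284551
  stratum D: (880/2620)²·38.99²/112 = 1.53127
V̂(x̄_st) = 2.15408
SE(x̄_st) = √2.15408 = 1.46768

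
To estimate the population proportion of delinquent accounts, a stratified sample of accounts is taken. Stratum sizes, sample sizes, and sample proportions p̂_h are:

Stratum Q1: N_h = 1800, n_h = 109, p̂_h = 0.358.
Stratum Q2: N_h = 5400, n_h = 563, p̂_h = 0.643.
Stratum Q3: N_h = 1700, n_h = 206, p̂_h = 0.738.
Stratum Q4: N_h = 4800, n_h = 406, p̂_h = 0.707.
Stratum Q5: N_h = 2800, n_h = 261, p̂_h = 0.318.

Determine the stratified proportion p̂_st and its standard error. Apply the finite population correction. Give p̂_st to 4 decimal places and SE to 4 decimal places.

p̂_st ≈ 0.5852, SE ≈ 0.0115

N = 16500; stratum weights W_h = N_h/N.
p̂_st = Σ W_h p̂_h = (1800·0.358 + 5400·0.643 + 1700·0.738 + 4800·0.707 + 2800·0.318)/16500 = 0.58516
V̂(p̂_st) = Σ W_h² (1 − n_h/N_h) p̂_h(1−p̂_h)/(n_h−1):
  stratum Q1: (1800/16500)²·(1 − 109/1800)·0.358·0.642/108 = 2.37926e-05
  stratum Q2: (5400/16500)²·(1 − 563/5400)·0.643·0.357/562 = 3.91873e-05
  stratum Q3: (1700/16500)²·(1 − 206/1700)·0.738·0.262/205 = 8.79904e-06
  stratum Q4: (4800/16500)²·(1 − 406/4800)·0.707·0.293/405 = 3.96246e-05
  stratum Q5: (2800/16500)²·(1 − 261/2800)·0.318·0.682/260 = 2.17817e-05
V̂(p̂_st) = 0.000133185; SE = √V̂ = 0.0115406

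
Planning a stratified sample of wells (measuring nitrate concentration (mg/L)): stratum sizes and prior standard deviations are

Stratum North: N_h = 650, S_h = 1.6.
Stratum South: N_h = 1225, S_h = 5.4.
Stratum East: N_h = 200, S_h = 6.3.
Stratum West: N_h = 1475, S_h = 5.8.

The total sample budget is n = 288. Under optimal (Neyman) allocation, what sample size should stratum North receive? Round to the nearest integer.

17

Neyman allocation: n_h = n · N_h S_h / Σ N_i S_i, with n = 288.
  stratum North: N_h·S_h = 650·1.6 = 1040.00
  stratum South: N_h·S_h = 1225·5.4 = 6615.00
  stratum East: N_h·S_h = 200·6.3 = 1260.00
  stratum West: N_h·S_h = 1475·5.8 = 8555.00
Σ N_h S_h = 17470.00
n for stratum North = 288·1040.00/17470.00 = 17.145 → 17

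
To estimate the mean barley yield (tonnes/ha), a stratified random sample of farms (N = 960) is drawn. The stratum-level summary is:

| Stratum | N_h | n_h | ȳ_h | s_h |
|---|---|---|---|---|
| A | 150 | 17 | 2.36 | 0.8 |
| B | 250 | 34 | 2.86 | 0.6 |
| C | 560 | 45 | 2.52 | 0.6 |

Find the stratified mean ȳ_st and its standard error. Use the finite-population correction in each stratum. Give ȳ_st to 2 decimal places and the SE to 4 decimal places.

ȳ_st ≈ 2.58, SE ≈ 0.0628

ȳ_st = Σ W_h ȳ_h = (150·2.36 + 250·2.86 + 560·2.52)/960 = 2.58354
V̂(ȳ_st) = Σ W_h² (1 − n_h/N_h) s_h²/n_h, with W_h = N_h/N and N = 960:
  stratum A: (150/960)²·(1 − 17/150)·0.8²/17 = 0.000814951
  stratum B: (250/960)²·(1 − 34/250)·0.6²/34 = 0.000620404
  stratum C: (560/960)²·(1 − 45/560)·0.6²/45 = 0.00250347
V̂(ȳ_st) = 0.00393883
SE(ȳ_st) = √0.00393883 = 0.0627601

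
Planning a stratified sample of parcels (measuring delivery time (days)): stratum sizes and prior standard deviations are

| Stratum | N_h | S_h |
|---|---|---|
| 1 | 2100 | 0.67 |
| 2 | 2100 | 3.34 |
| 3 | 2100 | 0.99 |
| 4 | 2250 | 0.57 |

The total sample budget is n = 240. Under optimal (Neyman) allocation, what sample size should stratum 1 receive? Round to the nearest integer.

29

Neyman allocation: n_h = n · N_h S_h / Σ N_i S_i, with n = 240.
  stratum 1: N_h·S_h = 2100·0.67 = 1407.00
  stratum 2: N_h·S_h = 2100·3.34 = 7014.00
  stratum 3: N_h·S_h = 2100·0.99 = 2079.00
  stratum 4: N_h·S_h = 2250·0.57 = 1282.50
Σ N_h S_h = 11782.50
n for stratum 1 = 240·1407.00/11782.50 = 28.659 → 29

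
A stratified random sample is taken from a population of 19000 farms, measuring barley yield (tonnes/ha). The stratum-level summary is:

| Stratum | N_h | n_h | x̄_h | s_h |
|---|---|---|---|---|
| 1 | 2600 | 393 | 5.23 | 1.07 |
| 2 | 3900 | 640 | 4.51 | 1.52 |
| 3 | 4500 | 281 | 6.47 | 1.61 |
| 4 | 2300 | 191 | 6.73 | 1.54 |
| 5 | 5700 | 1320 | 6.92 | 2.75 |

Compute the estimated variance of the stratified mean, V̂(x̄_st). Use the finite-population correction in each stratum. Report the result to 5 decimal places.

V̂(x̄_st) ≈ 0.00122

V̂(x̄_st) = Σ W_h² (1 − n_h/N_h) s_h²/n_h, with W_h = N_h/N and N = 19000:
  stratum 1: (2600/19000)²·(1 − 393/2600)·1.07²/393 = 4.63067e-05
  stratum 2: (3900/19000)²·(1 − 640/3900)·1.52²/640 = 0.00012714
  stratum 3: (4500/19000)²·(1 − 281/4500)·1.61²/281 = 0.000485132
  stratum 4: (2300/19000)²·(1 − 191/2300)·1.54²/191 = 0.000166842
  stratum 5: (5700/19000)²·(1 − 1320/5700)·2.75²/1320 = 0.000396217
V̂(x̄_st) = 0.00122164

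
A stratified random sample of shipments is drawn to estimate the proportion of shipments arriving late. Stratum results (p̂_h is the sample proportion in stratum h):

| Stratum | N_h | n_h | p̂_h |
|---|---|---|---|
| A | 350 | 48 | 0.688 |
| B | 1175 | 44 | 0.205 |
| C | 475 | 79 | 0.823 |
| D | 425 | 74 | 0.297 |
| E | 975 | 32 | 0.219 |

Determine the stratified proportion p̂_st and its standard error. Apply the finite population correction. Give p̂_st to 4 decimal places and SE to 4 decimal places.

N = 3400; stratum weights W_h = N_h/N.
p̂_st = Σ W_h p̂_h = (350·0.688 + 1175·0.205 + 475·0.823 + 425·0.297 + 975·0.219)/3400 = 0.35657
V̂(p̂_st) = Σ W_h² (1 − n_h/N_h) p̂_h(1−p̂_h)/(n_h−1):
  stratum A: (350/3400)²·(1 − 48/350)·0.688·0.312/47 = 4.17602e-05
  stratum B: (1175/3400)²·(1 − 44/1175)·0.205·0.795/43 = 0.000435708
  stratum C: (475/3400)²·(1 − 79/475)·0.823·0.177/78 = 3.03885e-05
  stratum D: (425/3400)²·(1 − 74/425)·0.297·0.703/73 = 3.69086e-05
  stratum E: (975/3400)²·(1 − 32/975)·0.219·0.781/31 = 0.000438826
V̂(p̂_st) = 0.00098359; SE = √V̂ = 0.0313622

p̂_st ≈ 0.3566, SE ≈ 0.0314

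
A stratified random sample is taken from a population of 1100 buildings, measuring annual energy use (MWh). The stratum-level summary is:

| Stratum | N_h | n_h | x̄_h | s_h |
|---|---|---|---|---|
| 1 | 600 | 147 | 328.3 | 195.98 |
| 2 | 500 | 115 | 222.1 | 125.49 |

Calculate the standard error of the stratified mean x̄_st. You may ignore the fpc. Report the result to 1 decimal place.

SE(x̄_st) ≈ 10.3

V̂(x̄_st) = Σ W_h² s_h²/n_h, with W_h = N_h/N and N = 1100:
  stratum 1: (600/1100)²·195.98²/147 = 77.7362
  stratum 2: (500/1100)²·125.49²/115 = 28.2927
V̂(x̄_st) = 106.029
SE(x̄_st) = √106.029 = 10.297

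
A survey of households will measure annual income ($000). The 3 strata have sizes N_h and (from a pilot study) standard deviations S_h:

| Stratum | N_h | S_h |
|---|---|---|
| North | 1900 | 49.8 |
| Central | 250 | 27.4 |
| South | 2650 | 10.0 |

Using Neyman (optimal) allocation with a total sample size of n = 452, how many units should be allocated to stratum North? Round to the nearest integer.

Neyman allocation: n_h = n · N_h S_h / Σ N_i S_i, with n = 452.
  stratum North: N_h·S_h = 1900·49.8 = 94620.00
  stratum Central: N_h·S_h = 250·27.4 = 6850.00
  stratum South: N_h·S_h = 2650·10.0 = 26500.00
Σ N_h S_h = 127970.00
n for stratum North = 452·94620.00/127970.00 = 334.205 → 334

334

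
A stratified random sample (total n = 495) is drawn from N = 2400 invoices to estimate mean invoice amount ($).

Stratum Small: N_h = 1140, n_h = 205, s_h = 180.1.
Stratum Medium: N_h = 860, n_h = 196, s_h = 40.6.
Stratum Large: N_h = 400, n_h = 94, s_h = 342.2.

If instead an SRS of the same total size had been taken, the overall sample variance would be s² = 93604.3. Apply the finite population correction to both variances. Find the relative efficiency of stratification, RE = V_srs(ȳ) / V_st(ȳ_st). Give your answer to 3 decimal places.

RE ≈ 2.653

V̂(ȳ_st) = Σ W_h² (1 − n_h/N_h) s_h²/n_h, with W_h = N_h/N and N = 2400:
  stratum Small: (1140/2400)²·(1 − 205/1140)·180.1²/205 = 29.2798
  stratum Medium: (860/2400)²·(1 − 196/860)·40.6²/196 = 0.833758
  stratum Large: (400/2400)²·(1 − 94/400)·342.2²/94 = 26.4723
V_st = 56.5858
V_srs = (1 − 495/2400)·93604.3/495 = 150.098
Relative efficiency = V_srs / V_st = 150.098/56.5858 = 2.6526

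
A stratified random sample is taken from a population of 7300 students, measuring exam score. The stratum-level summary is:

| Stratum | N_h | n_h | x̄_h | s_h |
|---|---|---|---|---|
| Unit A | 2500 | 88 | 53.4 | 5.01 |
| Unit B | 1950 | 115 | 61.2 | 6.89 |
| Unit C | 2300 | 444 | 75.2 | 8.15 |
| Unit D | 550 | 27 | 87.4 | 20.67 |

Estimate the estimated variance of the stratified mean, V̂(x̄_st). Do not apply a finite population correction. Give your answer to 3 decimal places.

V̂(x̄_st) ≈ 0.168

V̂(x̄_st) = Σ W_h² s_h²/n_h, with W_h = N_h/N and N = 7300:
  stratum Unit A: (2500/7300)²·5.01²/88 = 0.0334524
  stratum Unit B: (1950/7300)²·6.89²/115 = 0.0294553
  stratum Unit C: (2300/7300)²·8.15²/444 = 0.0148505
  stratum Unit D: (550/7300)²·20.67²/27 = 0.0898249
V̂(x̄_st) = 0.167583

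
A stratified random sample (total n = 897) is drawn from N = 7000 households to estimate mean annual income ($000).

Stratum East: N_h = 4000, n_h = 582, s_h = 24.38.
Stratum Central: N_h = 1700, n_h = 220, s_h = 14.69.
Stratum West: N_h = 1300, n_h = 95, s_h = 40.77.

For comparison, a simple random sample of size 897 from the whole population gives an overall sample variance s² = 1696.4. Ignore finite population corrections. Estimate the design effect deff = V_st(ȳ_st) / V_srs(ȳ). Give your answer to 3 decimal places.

deff ≈ 0.526

V̂(ȳ_st) = Σ W_h² s_h²/n_h, with W_h = N_h/N and N = 7000:
  stratum East: (4000/7000)²·24.38²/582 = 0.333479
  stratum Central: (1700/7000)²·14.69²/220 = 0.0578526
  stratum West: (1300/7000)²·40.77²/95 = 0.60346
V_st = 0.994791
V_srs = s²/n = 1696.4/897 = 1.89119
deff = V_st / V_srs = 0.994791/1.89119 = 0.5260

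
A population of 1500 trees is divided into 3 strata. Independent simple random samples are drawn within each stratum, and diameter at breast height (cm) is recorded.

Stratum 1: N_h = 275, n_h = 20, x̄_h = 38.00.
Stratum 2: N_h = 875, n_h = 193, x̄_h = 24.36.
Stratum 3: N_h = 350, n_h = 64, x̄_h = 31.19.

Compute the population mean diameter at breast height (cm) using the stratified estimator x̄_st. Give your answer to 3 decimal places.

N = Σ N_h = 1500. Stratum weights W_h = N_h/N.
x̄_st = (275·38.00 + 875·24.36 + 350·31.19) / 1500 = 28.45433

x̄_st ≈ 28.454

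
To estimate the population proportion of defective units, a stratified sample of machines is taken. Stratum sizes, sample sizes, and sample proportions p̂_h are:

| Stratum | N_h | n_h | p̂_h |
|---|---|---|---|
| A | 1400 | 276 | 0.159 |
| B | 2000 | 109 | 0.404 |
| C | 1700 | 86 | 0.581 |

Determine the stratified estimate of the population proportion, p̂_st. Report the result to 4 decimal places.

p̂_st ≈ 0.3957

N = 5100; stratum weights W_h = N_h/N.
p̂_st = Σ W_h p̂_h = (1400·0.159 + 2000·0.404 + 1700·0.581)/5100 = 0.39575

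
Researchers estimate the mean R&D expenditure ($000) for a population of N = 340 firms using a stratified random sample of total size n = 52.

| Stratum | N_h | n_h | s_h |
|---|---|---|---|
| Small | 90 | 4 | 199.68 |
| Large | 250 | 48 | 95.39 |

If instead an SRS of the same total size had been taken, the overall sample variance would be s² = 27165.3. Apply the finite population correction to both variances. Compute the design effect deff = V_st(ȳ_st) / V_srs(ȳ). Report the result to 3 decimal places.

V̂(ȳ_st) = Σ W_h² (1 − n_h/N_h) s_h²/n_h, with W_h = N_h/N and N = 340:
  stratum Small: (90/340)²·(1 − 4/90)·199.68²/4 = 667.409
  stratum Large: (250/340)²·(1 − 48/250)·95.39²/48 = 82.8129
V_st = 750.222
V_srs = (1 − 52/340)·27165.3/52 = 442.512
deff = V_st / V_srs = 750.222/442.512 = 1.6954

deff ≈ 1.695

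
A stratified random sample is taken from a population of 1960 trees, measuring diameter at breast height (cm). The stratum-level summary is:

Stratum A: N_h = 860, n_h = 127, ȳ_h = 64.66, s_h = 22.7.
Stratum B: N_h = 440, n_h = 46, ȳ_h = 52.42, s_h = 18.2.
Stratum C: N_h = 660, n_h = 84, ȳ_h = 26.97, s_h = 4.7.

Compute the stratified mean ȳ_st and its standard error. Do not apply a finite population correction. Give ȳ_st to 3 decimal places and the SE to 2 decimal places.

ȳ_st = Σ W_h ȳ_h = (860·64.66 + 440·52.42 + 660·26.97)/1960 = 49.22071
V̂(ȳ_st) = Σ W_h² s_h²/n_h, with W_h = N_h/N and N = 1960:
  stratum A: (860/1960)²·22.7²/127 = 0.781147
  stratum B: (440/1960)²·18.2²/46 = 0.362893
  stratum C: (660/1960)²·4.7²/84 = 0.0298189
V̂(ȳ_st) = 1.17386
SE(ȳ_st) = √1.17386 = 1.08345

ȳ_st ≈ 49.221, SE ≈ 1.08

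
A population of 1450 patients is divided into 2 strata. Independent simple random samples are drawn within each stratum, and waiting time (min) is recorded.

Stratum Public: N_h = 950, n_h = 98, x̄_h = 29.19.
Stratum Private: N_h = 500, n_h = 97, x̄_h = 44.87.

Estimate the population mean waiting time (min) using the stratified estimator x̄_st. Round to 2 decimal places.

N = Σ N_h = 1450. Stratum weights W_h = N_h/N.
x̄_st = (950·29.19 + 500·44.87) / 1450 = 34.5969

x̄_st ≈ 34.60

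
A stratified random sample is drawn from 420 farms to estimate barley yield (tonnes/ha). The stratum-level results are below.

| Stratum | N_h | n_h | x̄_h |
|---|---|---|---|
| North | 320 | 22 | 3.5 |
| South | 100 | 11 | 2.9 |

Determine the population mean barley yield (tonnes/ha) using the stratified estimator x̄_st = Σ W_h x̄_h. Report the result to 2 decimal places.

x̄_st ≈ 3.36

N = Σ N_h = 420. Stratum weights W_h = N_h/N.
x̄_st = (320·3.5 + 100·2.9) / 420 = 3.3571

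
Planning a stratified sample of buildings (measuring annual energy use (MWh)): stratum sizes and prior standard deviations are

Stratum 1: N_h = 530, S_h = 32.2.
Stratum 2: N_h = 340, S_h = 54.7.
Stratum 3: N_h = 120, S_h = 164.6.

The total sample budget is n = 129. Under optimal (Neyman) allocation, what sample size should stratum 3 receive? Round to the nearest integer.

46

Neyman allocation: n_h = n · N_h S_h / Σ N_i S_i, with n = 129.
  stratum 1: N_h·S_h = 530·32.2 = 17066.00
  stratum 2: N_h·S_h = 340·54.7 = 18598.00
  stratum 3: N_h·S_h = 120·164.6 = 19752.00
Σ N_h S_h = 55416.00
n for stratum 3 = 129·19752.00/55416.00 = 45.980 → 46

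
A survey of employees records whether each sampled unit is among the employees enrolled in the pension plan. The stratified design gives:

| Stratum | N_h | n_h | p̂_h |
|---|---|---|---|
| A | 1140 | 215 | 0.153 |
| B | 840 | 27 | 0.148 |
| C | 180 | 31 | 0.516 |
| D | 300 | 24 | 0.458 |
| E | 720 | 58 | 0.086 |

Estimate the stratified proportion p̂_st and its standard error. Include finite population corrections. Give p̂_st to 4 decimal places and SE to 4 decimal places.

N = 3180; stratum weights W_h = N_h/N.
p̂_st = Σ W_h p̂_h = (1140·0.153 + 840·0.148 + 180·0.516 + 300·0.458 + 720·0.086)/3180 = 0.18583
V̂(p̂_st) = Σ W_h² (1 − n_h/N_h) p̂_h(1−p̂_h)/(n_h−1):
  stratum A: (1140/3180)²·(1 − 215/1140)·0.153·0.847/214 = 6.31471e-05
  stratum B: (840/3180)²·(1 − 27/840)·0.148·0.852/26 = 0.000327524
  stratum C: (180/3180)²·(1 − 31/180)·0.516·0.484/30 = 2.20789e-05
  stratum D: (300/3180)²·(1 − 24/300)·0.458·0.542/23 = 8.83717e-05
  stratum E: (720/3180)²·(1 − 58/720)·0.086·0.914/57 = 6.49989e-05
V̂(p̂_st) = 0.000566121; SE = √V̂ = 0.0237933

p̂_st ≈ 0.1858, SE ≈ 0.0238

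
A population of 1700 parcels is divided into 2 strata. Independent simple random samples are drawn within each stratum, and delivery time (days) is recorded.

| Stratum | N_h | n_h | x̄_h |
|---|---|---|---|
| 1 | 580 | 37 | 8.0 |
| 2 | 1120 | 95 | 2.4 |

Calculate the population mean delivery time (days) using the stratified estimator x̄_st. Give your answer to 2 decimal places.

N = Σ N_h = 1700. Stratum weights W_h = N_h/N.
x̄_st = (580·8.0 + 1120·2.4) / 1700 = 4.3106

x̄_st ≈ 4.31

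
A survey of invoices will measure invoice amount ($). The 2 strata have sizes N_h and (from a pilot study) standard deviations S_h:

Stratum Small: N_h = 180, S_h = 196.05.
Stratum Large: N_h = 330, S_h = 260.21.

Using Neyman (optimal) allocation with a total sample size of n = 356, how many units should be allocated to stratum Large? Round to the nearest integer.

252

Neyman allocation: n_h = n · N_h S_h / Σ N_i S_i, with n = 356.
  stratum Small: N_h·S_h = 180·196.05 = 35289.00
  stratum Large: N_h·S_h = 330·260.21 = 85869.30
Σ N_h S_h = 121158.30
n for stratum Large = 356·85869.30/121158.30 = 252.310 → 252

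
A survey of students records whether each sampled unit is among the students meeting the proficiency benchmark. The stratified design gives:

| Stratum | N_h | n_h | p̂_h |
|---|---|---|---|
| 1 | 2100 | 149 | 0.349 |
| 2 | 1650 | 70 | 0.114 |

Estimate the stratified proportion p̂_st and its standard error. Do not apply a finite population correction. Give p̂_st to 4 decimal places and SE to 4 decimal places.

p̂_st ≈ 0.2456, SE ≈ 0.0277

N = 3750; stratum weights W_h = N_h/N.
p̂_st = Σ W_h p̂_h = (2100·0.349 + 1650·0.114)/3750 = 0.24560
V̂(p̂_st) = Σ W_h² p̂_h(1−p̂_h)/(n_h−1):
  stratum 1: (2100/3750)²·0.349·0.651/148 = 0.000481416
  stratum 2: (1650/3750)²·0.114·0.886/69 = 0.000283397
V̂(p̂_st) = 0.000764813; SE = √V̂ = 0.0276553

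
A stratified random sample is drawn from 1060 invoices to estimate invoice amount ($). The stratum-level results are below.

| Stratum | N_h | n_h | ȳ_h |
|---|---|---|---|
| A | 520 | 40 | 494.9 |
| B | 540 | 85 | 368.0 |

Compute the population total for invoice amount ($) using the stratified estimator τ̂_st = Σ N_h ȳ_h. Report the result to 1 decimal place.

τ̂_st ≈ 456068.0

τ̂_st = Σ N_h ȳ_h = 520·494.9 + 540·368.0 = 456068.0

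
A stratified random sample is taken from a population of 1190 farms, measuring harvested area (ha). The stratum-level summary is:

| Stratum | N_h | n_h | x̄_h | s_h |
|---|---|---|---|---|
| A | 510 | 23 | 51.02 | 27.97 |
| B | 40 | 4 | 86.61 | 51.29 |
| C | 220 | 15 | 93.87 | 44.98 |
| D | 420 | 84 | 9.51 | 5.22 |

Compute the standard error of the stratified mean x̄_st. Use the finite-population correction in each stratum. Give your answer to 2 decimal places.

SE(x̄_st) ≈ 3.31

V̂(x̄_st) = Σ W_h² (1 − n_h/N_h) s_h²/n_h, with W_h = N_h/N and N = 1190:
  stratum A: (510/1190)²·(1 − 23/510)·27.97²/23 = 5.96571
  stratum B: (40/1190)²·(1 − 4/40)·51.29²/4 = 0.668766
  stratum C: (220/1190)²·(1 − 15/220)·44.98²/15 = 4.29566
  stratum D: (420/1190)²·(1 − 84/420)·5.22²/84 = 0.0323263
V̂(x̄_st) = 10.9625
SE(x̄_st) = √10.9625 = 3.31096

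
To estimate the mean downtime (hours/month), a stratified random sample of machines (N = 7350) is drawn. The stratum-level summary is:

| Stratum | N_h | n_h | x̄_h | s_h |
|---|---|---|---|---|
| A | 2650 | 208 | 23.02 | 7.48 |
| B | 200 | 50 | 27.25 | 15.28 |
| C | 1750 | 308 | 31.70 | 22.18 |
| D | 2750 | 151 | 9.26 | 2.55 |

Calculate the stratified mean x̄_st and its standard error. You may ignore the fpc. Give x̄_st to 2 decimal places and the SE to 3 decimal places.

x̄_st = Σ W_h x̄_h = (2650·23.02 + 200·27.25 + 1750·31.70 + 2750·9.26)/7350 = 20.05347
V̂(x̄_st) = Σ W_h² s_h²/n_h, with W_h = N_h/N and N = 7350:
  stratum A: (2650/7350)²·7.48²/208 = 0.0349669
  stratum B: (200/7350)²·15.28²/50 = 0.0034575
  stratum C: (1750/7350)²·22.18²/308 = 0.0905469
  stratum D: (2750/7350)²·2.55²/151 = 0.00602829
V̂(x̄_st) = 0.135
SE(x̄_st) = √0.135 = 0.367423

x̄_st ≈ 20.05, SE ≈ 0.367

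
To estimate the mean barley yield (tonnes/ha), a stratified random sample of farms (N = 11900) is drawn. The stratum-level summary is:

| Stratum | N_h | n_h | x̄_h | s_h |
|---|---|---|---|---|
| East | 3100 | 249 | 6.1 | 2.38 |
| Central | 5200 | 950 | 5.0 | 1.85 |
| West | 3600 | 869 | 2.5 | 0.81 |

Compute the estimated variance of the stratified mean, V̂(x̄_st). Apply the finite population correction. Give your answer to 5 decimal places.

V̂(x̄_st) = Σ W_h² (1 − n_h/N_h) s_h²/n_h, with W_h = N_h/N and N = 11900:
  stratum East: (3100/11900)²·(1 − 249/3100)·2.38²/249 = 0.00141978
  stratum Central: (5200/11900)²·(1 − 950/5200)·1.85²/950 = 0.000562235
  stratum West: (3600/11900)²·(1 − 869/3600)·0.81²/869 = 5.2418e-05
V̂(x̄_st) = 0.00203443

V̂(x̄_st) ≈ 0.00203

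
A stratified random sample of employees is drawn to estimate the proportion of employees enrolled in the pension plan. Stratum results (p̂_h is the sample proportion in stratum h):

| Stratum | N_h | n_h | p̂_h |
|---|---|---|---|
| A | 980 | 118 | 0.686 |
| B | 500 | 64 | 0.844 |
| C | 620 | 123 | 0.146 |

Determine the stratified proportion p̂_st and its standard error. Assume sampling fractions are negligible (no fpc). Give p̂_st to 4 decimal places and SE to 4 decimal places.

N = 2100; stratum weights W_h = N_h/N.
p̂_st = Σ W_h p̂_h = (980·0.686 + 500·0.844 + 620·0.146)/2100 = 0.56419
V̂(p̂_st) = Σ W_h² p̂_h(1−p̂_h)/(n_h−1):
  stratum A: (980/2100)²·0.686·0.314/117 = 0.000400942
  stratum B: (500/2100)²·0.844·0.156/63 = 0.000118475
  stratum C: (620/2100)²·0.146·0.854/122 = 8.90832e-05
V̂(p̂_st) = 0.0006085; SE = √V̂ = 0.0246678

p̂_st ≈ 0.5642, SE ≈ 0.0247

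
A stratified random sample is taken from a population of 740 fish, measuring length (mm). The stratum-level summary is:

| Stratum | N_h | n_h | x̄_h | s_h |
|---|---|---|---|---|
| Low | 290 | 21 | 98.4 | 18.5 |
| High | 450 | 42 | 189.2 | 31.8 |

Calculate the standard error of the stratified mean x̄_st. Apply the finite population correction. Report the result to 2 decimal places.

SE(x̄_st) ≈ 3.22

V̂(x̄_st) = Σ W_h² (1 − n_h/N_h) s_h²/n_h, with W_h = N_h/N and N = 740:
  stratum Low: (290/740)²·(1 − 21/290)·18.5²/21 = 2.32173
  stratum High: (450/740)²·(1 − 42/450)·31.8²/42 = 8.07261
V̂(x̄_st) = 10.3943
SE(x̄_st) = √10.3943 = 3.22403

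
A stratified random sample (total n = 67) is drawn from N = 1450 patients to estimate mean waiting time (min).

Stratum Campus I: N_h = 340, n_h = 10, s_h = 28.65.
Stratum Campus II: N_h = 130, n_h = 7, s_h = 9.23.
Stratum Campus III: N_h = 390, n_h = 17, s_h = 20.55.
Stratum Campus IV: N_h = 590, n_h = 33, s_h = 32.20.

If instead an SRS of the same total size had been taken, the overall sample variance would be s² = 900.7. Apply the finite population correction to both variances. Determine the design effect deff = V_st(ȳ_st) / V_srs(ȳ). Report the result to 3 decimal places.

deff ≈ 0.866

V̂(ȳ_st) = Σ W_h² (1 − n_h/N_h) s_h²/n_h, with W_h = N_h/N and N = 1450:
  stratum Campus I: (340/1450)²·(1 − 10/340)·28.65²/10 = 4.38032
  stratum Campus II: (130/1450)²·(1 − 7/130)·9.23²/7 = 0.0925588
  stratum Campus III: (390/1450)²·(1 − 17/390)·20.55²/17 = 1.71875
  stratum Campus IV: (590/1450)²·(1 − 33/590)·32.20²/33 = 4.91099
V_st = 11.1026
V_srs = (1 − 67/1450)·900.7/67 = 12.8221
deff = V_st / V_srs = 11.1026/12.8221 = 0.8659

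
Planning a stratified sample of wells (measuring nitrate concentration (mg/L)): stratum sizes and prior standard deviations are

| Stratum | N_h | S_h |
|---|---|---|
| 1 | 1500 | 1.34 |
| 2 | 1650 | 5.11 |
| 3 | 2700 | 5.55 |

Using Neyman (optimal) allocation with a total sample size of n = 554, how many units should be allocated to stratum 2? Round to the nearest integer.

184

Neyman allocation: n_h = n · N_h S_h / Σ N_i S_i, with n = 554.
  stratum 1: N_h·S_h = 1500·1.34 = 2010.00
  stratum 2: N_h·S_h = 1650·5.11 = 8431.50
  stratum 3: N_h·S_h = 2700·5.55 = 14985.00
Σ N_h S_h = 25426.50
n for stratum 2 = 554·8431.50/25426.50 = 183.708 → 184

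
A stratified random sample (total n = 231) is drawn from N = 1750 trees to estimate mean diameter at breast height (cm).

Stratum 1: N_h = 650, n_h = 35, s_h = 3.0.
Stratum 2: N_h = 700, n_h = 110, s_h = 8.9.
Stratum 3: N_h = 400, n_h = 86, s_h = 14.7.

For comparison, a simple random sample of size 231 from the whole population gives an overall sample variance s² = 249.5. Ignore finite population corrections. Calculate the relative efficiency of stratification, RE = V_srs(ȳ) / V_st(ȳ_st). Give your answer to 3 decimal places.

RE ≈ 3.831

V̂(ȳ_st) = Σ W_h² s_h²/n_h, with W_h = N_h/N and N = 1750:
  stratum 1: (650/1750)²·3.0²/35 = 0.0354752
  stratum 2: (700/1750)²·8.9²/110 = 0.115215
  stratum 3: (400/1750)²·14.7²/86 = 0.131274
V_st = 0.281964
V_srs = s²/n = 249.5/231 = 1.08009
Relative efficiency = V_srs / V_st = 1.08009/0.281964 = 3.8306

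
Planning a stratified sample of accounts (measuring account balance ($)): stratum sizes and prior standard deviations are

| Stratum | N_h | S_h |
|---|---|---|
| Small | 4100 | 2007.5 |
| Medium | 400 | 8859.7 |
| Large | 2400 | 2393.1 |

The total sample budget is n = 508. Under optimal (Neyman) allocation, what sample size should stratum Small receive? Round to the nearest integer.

239

Neyman allocation: n_h = n · N_h S_h / Σ N_i S_i, with n = 508.
  stratum Small: N_h·S_h = 4100·2007.5 = 8230750.00
  stratum Medium: N_h·S_h = 400·8859.7 = 3543880.00
  stratum Large: N_h·S_h = 2400·2393.1 = 5743440.00
Σ N_h S_h = 17518070.00
n for stratum Small = 508·8230750.00/17518070.00 = 238.680 → 239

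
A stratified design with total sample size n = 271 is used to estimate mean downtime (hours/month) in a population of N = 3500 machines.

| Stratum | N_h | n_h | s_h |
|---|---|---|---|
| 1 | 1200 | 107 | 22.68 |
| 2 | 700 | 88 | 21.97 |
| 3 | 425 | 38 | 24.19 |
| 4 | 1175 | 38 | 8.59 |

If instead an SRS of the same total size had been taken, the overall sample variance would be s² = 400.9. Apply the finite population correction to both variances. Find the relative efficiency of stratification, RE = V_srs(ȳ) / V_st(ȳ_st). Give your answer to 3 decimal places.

V̂(ȳ_st) = Σ W_h² (1 − n_h/N_h) s_h²/n_h, with W_h = N_h/N and N = 3500:
  stratum 1: (1200/3500)²·(1 − 107/1200)·22.68²/107 = 0.514716
  stratum 2: (700/3500)²·(1 − 88/700)·21.97²/88 = 0.191819
  stratum 3: (425/3500)²·(1 − 38/425)·24.19²/38 = 0.206753
  stratum 4: (1175/3500)²·(1 − 38/1175)·8.59²/38 = 0.21177
V_st = 1.12506
V_srs = (1 − 271/3500)·400.9/271 = 1.36479
Relative efficiency = V_srs / V_st = 1.36479/1.12506 = 1.2131

RE ≈ 1.213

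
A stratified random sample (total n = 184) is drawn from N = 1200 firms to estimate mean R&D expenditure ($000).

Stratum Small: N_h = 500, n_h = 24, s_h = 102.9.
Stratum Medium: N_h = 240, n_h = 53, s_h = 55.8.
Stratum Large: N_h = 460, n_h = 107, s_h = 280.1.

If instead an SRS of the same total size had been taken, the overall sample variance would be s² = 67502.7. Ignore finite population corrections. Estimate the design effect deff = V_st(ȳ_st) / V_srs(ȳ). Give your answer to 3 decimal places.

deff ≈ 0.509

V̂(ȳ_st) = Σ W_h² s_h²/n_h, with W_h = N_h/N and N = 1200:
  stratum Small: (500/1200)²·102.9²/24 = 76.5944
  stratum Medium: (240/1200)²·55.8²/53 = 2.34992
  stratum Large: (460/1200)²·280.1²/107 = 107.745
V_st = 186.689
V_srs = s²/n = 67502.7/184 = 366.863
deff = V_st / V_srs = 186.689/366.863 = 0.5089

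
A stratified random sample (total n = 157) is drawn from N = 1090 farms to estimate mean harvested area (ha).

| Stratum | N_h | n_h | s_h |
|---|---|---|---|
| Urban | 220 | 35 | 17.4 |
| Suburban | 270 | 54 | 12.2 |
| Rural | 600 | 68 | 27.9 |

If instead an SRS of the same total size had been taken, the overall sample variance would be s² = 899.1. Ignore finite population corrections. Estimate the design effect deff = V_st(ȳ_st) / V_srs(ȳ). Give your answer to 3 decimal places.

V̂(ȳ_st) = Σ W_h² s_h²/n_h, with W_h = N_h/N and N = 1090:
  stratum Urban: (220/1090)²·17.4²/35 = 0.352389
  stratum Suburban: (270/1090)²·12.2²/54 = 0.169122
  stratum Rural: (600/1090)²·27.9²/68 = 3.46856
V_st = 3.99007
V_srs = s²/n = 899.1/157 = 5.72675
deff = V_st / V_srs = 3.99007/5.72675 = 0.6967

deff ≈ 0.697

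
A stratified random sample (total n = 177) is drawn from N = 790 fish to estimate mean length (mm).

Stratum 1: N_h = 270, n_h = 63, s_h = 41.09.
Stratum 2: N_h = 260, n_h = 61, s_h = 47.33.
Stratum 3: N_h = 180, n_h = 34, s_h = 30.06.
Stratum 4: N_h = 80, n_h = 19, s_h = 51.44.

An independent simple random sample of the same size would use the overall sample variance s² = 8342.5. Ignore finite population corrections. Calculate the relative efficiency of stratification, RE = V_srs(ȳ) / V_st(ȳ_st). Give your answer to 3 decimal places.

RE ≈ 4.753

V̂(ȳ_st) = Σ W_h² s_h²/n_h, with W_h = N_h/N and N = 790:
  stratum 1: (270/790)²·41.09²/63 = 3.13044
  stratum 2: (260/790)²·47.33²/61 = 3.97773
  stratum 3: (180/790)²·30.06²/34 = 1.37972
  stratum 4: (80/790)²·51.44²/19 = 1.42815
V_st = 9.91604
V_srs = s²/n = 8342.5/177 = 47.1328
Relative efficiency = V_srs / V_st = 47.1328/9.91604 = 4.7532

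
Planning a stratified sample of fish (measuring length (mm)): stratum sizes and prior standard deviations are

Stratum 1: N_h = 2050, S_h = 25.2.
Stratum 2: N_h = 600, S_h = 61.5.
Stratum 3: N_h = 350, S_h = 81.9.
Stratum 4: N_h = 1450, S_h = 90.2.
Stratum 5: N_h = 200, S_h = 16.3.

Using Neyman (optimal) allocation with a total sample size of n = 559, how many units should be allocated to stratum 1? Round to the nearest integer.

Neyman allocation: n_h = n · N_h S_h / Σ N_i S_i, with n = 559.
  stratum 1: N_h·S_h = 2050·25.2 = 51660.00
  stratum 2: N_h·S_h = 600·61.5 = 36900.00
  stratum 3: N_h·S_h = 350·81.9 = 28665.00
  stratum 4: N_h·S_h = 1450·90.2 = 130790.00
  stratum 5: N_h·S_h = 200·16.3 = 3260.00
Σ N_h S_h = 251275.00
n for stratum 1 = 559·51660.00/251275.00 = 114.926 → 115

115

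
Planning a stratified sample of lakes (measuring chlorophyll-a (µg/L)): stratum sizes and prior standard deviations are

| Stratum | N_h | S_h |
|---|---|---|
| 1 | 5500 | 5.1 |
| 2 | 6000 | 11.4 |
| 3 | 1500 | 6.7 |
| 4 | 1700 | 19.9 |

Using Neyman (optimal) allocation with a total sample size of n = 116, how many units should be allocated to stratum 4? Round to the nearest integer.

28

Neyman allocation: n_h = n · N_h S_h / Σ N_i S_i, with n = 116.
  stratum 1: N_h·S_h = 5500·5.1 = 28050.00
  stratum 2: N_h·S_h = 6000·11.4 = 68400.00
  stratum 3: N_h·S_h = 1500·6.7 = 10050.00
  stratum 4: N_h·S_h = 1700·19.9 = 33830.00
Σ N_h S_h = 140330.00
n for stratum 4 = 116·33830.00/140330.00 = 27.965 → 28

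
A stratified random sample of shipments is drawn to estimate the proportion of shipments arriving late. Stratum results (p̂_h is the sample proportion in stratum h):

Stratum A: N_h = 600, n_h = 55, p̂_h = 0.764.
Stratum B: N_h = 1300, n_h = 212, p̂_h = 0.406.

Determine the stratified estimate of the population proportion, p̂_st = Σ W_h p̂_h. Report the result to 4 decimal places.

N = 1900; stratum weights W_h = N_h/N.
p̂_st = Σ W_h p̂_h = (600·0.764 + 1300·0.406)/1900 = 0.51905

p̂_st ≈ 0.5191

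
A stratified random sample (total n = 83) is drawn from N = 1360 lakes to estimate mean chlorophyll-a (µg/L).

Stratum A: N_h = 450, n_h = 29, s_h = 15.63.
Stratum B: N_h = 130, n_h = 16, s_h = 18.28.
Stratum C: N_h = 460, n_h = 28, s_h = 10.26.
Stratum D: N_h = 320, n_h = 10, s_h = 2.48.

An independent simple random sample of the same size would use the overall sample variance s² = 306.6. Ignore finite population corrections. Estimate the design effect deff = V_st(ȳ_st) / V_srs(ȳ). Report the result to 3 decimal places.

deff ≈ 0.427

V̂(ȳ_st) = Σ W_h² s_h²/n_h, with W_h = N_h/N and N = 1360:
  stratum A: (450/1360)²·15.63²/29 = 0.922289
  stratum B: (130/1360)²·18.28²/16 = 0.190828
  stratum C: (460/1360)²·10.26²/28 = 0.430105
  stratum D: (320/1360)²·2.48²/10 = 0.0340507
V_st = 1.57727
V_srs = s²/n = 306.6/83 = 3.69398
deff = V_st / V_srs = 1.57727/3.69398 = 0.4270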